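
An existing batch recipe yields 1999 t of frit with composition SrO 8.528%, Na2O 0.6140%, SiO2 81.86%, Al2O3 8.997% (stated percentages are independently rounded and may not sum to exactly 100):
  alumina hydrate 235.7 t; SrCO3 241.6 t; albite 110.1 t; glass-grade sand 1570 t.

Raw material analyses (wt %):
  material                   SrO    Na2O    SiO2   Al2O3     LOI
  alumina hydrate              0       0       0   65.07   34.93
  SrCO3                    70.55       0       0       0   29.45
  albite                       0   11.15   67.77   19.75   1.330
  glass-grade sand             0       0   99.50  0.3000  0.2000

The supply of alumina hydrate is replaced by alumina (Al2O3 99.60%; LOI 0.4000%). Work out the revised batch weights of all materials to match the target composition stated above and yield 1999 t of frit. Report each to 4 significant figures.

In-progress results appear, rounded to four significant figures, as written — full precision is maintained at every stage — each reported number is rounded exactly once — the derived quantities are recomputed at exact precision (glass mass, totals, the yield, LOI, four oxide percentages) from the batch weights for 1999 t of glass, as set out in problem or answer.
Oxide mass targets, per 1999 t frit:
  SrO: 8.528% × 1999 = 170.5 t
  Na2O: 0.6140% × 1999 = 12.27 t
  SiO2: 81.86% × 1999 = 1636 t
  Al2O3: 8.997% × 1999 = 179.9 t
Verifying the oxide balance applying the batch weights above, at the basis given (delivered sums recover each target net of answer rounding effects):
  SrO: 241.6·0.7055 = 170.4 t (target 170.5 t)
  Na2O: 110.1·0.1115 = 12.28 t (target 12.27 t)
  SiO2: 110.1·0.6777 + 1570·0.9950 = 1637 t (target 1636 t)
  Al2O3: 154.0·0.9960 + 110.1·0.1975 + 1570·0.003000 = 179.8 t (target 179.9 t)
Consistency of the glass mass: batch Σ − ignition loss = 1999 t (per-oxide target masses sum to 1999 t; stated basis 1999 t — deltas are rounding alone).
Summing the batch: Σ batch = 2076 t; loss to ignition Σ batch·LOI = 76.37 t; yield, glass over the total, = 96.32%.

Revised batch per 1999 t frit:
  alumina: 154.0 t
  SrCO3: 241.6 t
  albite: 110.1 t
  glass-grade sand: 1570 t
Total batch = 2076 t; LOI loss = 76.37 t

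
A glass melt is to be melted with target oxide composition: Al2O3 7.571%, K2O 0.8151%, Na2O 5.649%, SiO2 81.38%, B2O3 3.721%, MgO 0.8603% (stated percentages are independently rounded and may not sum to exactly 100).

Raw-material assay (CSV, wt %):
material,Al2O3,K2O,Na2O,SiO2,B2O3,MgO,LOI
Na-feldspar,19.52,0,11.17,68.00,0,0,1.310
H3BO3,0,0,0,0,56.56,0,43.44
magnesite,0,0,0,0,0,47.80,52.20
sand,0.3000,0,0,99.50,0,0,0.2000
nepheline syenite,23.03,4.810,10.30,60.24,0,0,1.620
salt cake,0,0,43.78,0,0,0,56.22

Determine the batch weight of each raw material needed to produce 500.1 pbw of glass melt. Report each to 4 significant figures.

Values along the way are printed (rounded to four significant digits) when written out — every computation keeps full precision throughout — each reported result takes exactly one rounding — derived quantities are re-derived in exact precision (the yield, LOI, the six compositions, glass mass, the totals) starting from the weights for 500.1 pbw of glass as they appear in question or answer.
The oxide mass targets at 500.1 pbw glass melt:
  Al2O3: 7.571% × 500.1 = 37.86 pbw
  K2O: 0.8151% × 500.1 = 4.076 pbw
  Na2O: 5.649% × 500.1 = 28.25 pbw
  SiO2: 81.38% × 500.1 = 407.0 pbw
  B2O3: 3.721% × 500.1 = 18.61 pbw
  MgO: 0.8603% × 500.1 = 4.302 pbw
Mass-balance tally per oxide from the weights as reported, under the basis named above (summed amounts equal target values inside rounding margins):
  Al2O3: 89.42·0.1952 + 296.6·0.003000 + 84.75·0.2303 = 37.86 pbw (target 37.86 pbw)
  K2O: 84.75·0.04810 = 4.076 pbw (target 4.076 pbw)
  Na2O: 89.42·0.1117 + 84.75·0.1030 + 21.77·0.4378 = 28.25 pbw (target 28.25 pbw)
  SiO2: 89.42·0.6800 + 296.6·0.9950 + 84.75·0.6024 = 407.0 pbw (target 407.0 pbw)
  B2O3: 32.90·0.5656 = 18.61 pbw (target 18.61 pbw)
  MgO: 9.001·0.4780 = 4.302 pbw (target 4.302 pbw)
The glass-mass cross-check: the batch minus its LOI: 500.1 pbw (per-oxide target masses sum to 500.1 pbw; stated basis 500.1 pbw — differing by rounding only).
Adding the batch up: Σ batch = 534.4 pbw; the LOI term Σ batch·LOI equals 34.37 pbw; glass ÷ batch gives a yield of 93.57%.

Batch per 500.1 pbw glass melt:
  Na-feldspar: 89.42 pbw
  H3BO3: 32.90 pbw
  magnesite: 9.001 pbw
  sand: 296.6 pbw
  nepheline syenite: 84.75 pbw
  salt cake: 21.77 pbw
Total batch = 534.4 pbw; LOI loss = 34.37 pbw; yield = 93.57%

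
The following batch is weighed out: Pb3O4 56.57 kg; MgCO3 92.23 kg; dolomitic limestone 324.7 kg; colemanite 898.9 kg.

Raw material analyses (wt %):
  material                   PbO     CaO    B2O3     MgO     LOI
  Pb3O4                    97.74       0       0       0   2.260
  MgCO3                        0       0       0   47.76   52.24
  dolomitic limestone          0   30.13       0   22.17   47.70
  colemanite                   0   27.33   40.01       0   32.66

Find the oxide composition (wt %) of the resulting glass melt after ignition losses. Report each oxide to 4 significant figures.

Glass mass = 874.5 kg (batch 1372 − LOI 497.9).
Composition: PbO 6.323%, CaO 39.28%, B2O3 41.13%, MgO 13.27%

The intermediate values appear with 4-significant-digit rounding between the steps — full float precision is held in all steps — each reported number is rounded only once — all derived quantities (net glass mass, the yield, totals, the four compositions, LOI) are carried at full float precision using the weight values on 874.5 kg of glass, as quoted within problem or answer.
Delivered oxide masses:
  PbO: 56.57·0.9774 = 55.29 kg
  CaO: 324.7·0.3013 + 898.9·0.2733 = 343.5 kg
  B2O3: 898.9·0.4001 = 359.6 kg
  MgO: 92.23·0.4776 + 324.7·0.2217 = 116.0 kg
LOI: 56.57·0.02260 + 92.23·0.5224 + 324.7·0.4770 + 898.9·0.3266 = 497.9 kg
Glass = total batch minus LOI = 1372 − 497.9 = 874.5 kg (matching Σ of the oxides)
wt %: oxide over glass, times 100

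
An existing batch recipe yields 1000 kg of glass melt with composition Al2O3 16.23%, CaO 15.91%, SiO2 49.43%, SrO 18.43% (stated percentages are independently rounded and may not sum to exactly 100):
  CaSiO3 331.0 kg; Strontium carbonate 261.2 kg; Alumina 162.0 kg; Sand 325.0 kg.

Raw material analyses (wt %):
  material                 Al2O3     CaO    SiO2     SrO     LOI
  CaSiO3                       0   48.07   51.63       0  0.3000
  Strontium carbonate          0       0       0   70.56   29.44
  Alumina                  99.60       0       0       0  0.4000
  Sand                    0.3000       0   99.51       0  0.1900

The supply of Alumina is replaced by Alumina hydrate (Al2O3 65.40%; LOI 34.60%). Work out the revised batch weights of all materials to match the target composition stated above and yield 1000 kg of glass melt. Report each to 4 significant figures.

All arithmetic keeps full precision all the way through; the intermediate values appear, rounded to four significant figures, in the working; every reported result is rounded just once — all derived quantities (totals, yield, four oxide percentages, ignition loss, glass mass) are carried from the weighed amounts per 1000 kg of glass in exact precision, as set out in the question or the answer.
Per-oxide target masses for 1000 kg glass melt:
  Al2O3: 16.23% × 1000 = 162.3 kg
  CaO: 15.91% × 1000 = 159.1 kg
  SiO2: 49.43% × 1000 = 494.3 kg
  SrO: 18.43% × 1000 = 184.3 kg
Sums-versus-targets review working from each reported weight, per the basis as stated (delivered sums recover each target net of answer rounding effects):
  Al2O3: 246.7·0.6540 + 325.0·0.003000 = 162.3 kg (target 162.3 kg)
  CaO: 331.0·0.4807 = 159.1 kg (target 159.1 kg)
  SiO2: 331.0·0.5163 + 325.0·0.9951 = 494.3 kg (target 494.3 kg)
  SrO: 261.2·0.7056 = 184.3 kg (target 184.3 kg)
Auditing the glass mass value: total charge less LOI = 1000 kg (oxide target masses add up to 1000 kg; against the stated basis, 1000 kg — gaps are rounding artifacts).
Total batch = Σ batch = 1164 kg; ignition loss, Σ(batch × LOI) = 163.9 kg; yield: glass divided by total = 85.92%.

Revised batch per 1000 kg glass melt:
  CaSiO3: 331.0 kg
  Strontium carbonate: 261.2 kg
  Alumina hydrate: 246.7 kg
  Sand: 325.0 kg
Total batch = 1164 kg; LOI loss = 163.9 kg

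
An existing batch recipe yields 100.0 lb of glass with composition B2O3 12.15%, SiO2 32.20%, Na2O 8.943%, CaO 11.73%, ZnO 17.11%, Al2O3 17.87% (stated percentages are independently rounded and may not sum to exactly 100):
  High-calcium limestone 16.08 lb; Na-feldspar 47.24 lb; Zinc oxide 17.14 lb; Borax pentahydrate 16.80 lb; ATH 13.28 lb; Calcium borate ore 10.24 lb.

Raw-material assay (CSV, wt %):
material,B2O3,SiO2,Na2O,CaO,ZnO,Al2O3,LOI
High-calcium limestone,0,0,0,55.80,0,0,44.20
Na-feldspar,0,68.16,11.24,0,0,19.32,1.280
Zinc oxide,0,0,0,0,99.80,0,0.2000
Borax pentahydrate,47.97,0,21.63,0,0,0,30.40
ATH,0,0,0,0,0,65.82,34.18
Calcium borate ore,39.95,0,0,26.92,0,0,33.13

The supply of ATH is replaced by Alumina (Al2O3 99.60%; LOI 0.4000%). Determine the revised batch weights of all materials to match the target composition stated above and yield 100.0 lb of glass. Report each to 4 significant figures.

The whole derivation maintains exact precision throughout. In-progress results appear (rounded to 4 significant figures) within the worked lines; each reported value is rounded a single time; the derived quantities, which include yield, the six compositions, LOI, the totals, glass mass, are computed in full precision, exactly as printed in the problem or the answer, from the batch weights per 100.0 lb of glass.
The oxide mass targets at 100.0 lb glass:
  B2O3: 12.15% × 100.0 = 12.15 lb
  SiO2: 32.20% × 100.0 = 32.20 lb
  Na2O: 8.943% × 100.0 = 8.943 lb
  CaO: 11.73% × 100.0 = 11.73 lb
  ZnO: 17.11% × 100.0 = 17.11 lb
  Al2O3: 17.87% × 100.0 = 17.87 lb
Checking each oxide sum with the batch weights as given, on the stated basis (delivered sums recover each target inside rounding margins):
  B2O3: 16.80·0.4797 + 10.24·0.3995 = 12.15 lb (target 12.15 lb)
  SiO2: 47.24·0.6816 = 32.20 lb (target 32.20 lb)
  Na2O: 47.24·0.1124 + 16.80·0.2163 = 8.944 lb (target 8.943 lb)
  CaO: 16.08·0.5580 + 10.24·0.2692 = 11.73 lb (target 11.73 lb)
  ZnO: 17.14·0.9980 = 17.11 lb (target 17.11 lb)
  Al2O3: 47.24·0.1932 + 8.778·0.9960 = 17.87 lb (target 17.87 lb)
Glass-mass sanity pass: whole batch net of LOI = 100.0 lb (summing oxide targets gives 100.0 lb; the stated basis being 100.0 lb — rounding explains the deltas).
Batch total: Σ batch = 116.3 lb; loss to ignition Σ batch·LOI = 16.28 lb; yield, glass over the total, = 86.00%.

Revised batch per 100.0 lb glass:
  High-calcium limestone: 16.08 lb
  Na-feldspar: 47.24 lb
  Zinc oxide: 17.14 lb
  Borax pentahydrate: 16.80 lb
  Alumina: 8.778 lb
  Calcium borate ore: 10.24 lb
Total batch = 116.3 lb; LOI loss = 16.28 lb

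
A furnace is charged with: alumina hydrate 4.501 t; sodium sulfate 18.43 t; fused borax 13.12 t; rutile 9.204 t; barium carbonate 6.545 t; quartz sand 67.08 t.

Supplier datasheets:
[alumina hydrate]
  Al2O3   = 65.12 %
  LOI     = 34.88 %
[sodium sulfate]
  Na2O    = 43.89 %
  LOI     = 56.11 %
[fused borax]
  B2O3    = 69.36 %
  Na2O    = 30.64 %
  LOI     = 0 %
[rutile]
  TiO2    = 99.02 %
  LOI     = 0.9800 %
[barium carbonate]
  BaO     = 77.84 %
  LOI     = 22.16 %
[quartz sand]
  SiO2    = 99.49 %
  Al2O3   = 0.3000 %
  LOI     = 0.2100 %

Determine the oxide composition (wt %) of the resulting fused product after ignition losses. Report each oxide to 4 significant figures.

Glass mass = 105.3 t (batch 118.9 − LOI 13.59).
Composition: TiO2 8.656%, B2O3 8.643%, BaO 4.839%, Na2O 11.50%, SiO2 63.39%, Al2O3 2.975%

All arithmetic maintains exact precision through the solve — the intermediate values are displayed with 4-significant-digit rounding within the worked lines; every reported number is rounded just once; all derived quantities (the totals, net glass mass, the six compositions, LOI, yield) are recomputed in full precision from the batch weights at 105.3 t of glass, as set out in problem or answer.
Mass of each oxide from the mix:
  TiO2: 9.204·0.9902 = 9.114 t
  B2O3: 13.12·0.6936 = 9.100 t
  BaO: 6.545·0.7784 = 5.095 t
  Na2O: 18.43·0.4389 + 13.12·0.3064 = 12.11 t
  SiO2: 67.08·0.9949 = 66.74 t
  Al2O3: 4.501·0.6512 + 67.08·0.003000 = 3.132 t
LOI: 4.501·0.3488 + 18.43·0.5611 + 9.204·0.009800 + 6.545·0.2216 + 67.08·0.002100 = 13.59 t
Glass mass = batch − LOI = 118.9 − 13.59 = 105.3 t (consistent with Σ oxide mass)
oxide / glass × 100 gives the wt %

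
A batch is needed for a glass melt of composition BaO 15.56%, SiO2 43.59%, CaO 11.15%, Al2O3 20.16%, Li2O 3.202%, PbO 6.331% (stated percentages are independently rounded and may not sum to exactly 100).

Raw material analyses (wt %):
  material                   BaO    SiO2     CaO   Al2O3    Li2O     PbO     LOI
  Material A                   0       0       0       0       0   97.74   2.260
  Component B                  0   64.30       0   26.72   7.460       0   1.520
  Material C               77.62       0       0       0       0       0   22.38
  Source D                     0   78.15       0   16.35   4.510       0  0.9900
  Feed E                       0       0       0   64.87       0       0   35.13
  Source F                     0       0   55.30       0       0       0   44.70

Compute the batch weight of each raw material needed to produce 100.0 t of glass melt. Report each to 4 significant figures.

Intermediates are shown (rounded to four significant digits) at each printed step; every computation carries full float precision in every operation — exactly one rounding is applied to each reported figure — derived quantities (the six compositions, yield, net glass mass, ignition loss, totals) are re-derived starting from the weights per 100.0 t of glass in full float precision precisely as stated by the problem or the answer.
Target masses of each oxide per 100.0 t glass melt:
  BaO: 15.56% × 100.0 = 15.56 t
  SiO2: 43.59% × 100.0 = 43.59 t
  CaO: 11.15% × 100.0 = 11.15 t
  Al2O3: 20.16% × 100.0 = 20.16 t
  Li2O: 3.202% × 100.0 = 3.202 t
  PbO: 6.331% × 100.0 = 6.331 t
Verifying the oxide balance given the weights on record, for the quoted basis mass (oxide sums agree with the targets once rounding is allowed for):
  BaO: 20.05·0.7762 = 15.56 t (target 15.56 t)
  SiO2: 18.31·0.6430 + 40.71·0.7815 = 43.59 t (target 43.59 t)
  CaO: 20.16·0.5530 = 11.15 t (target 11.15 t)
  Al2O3: 18.31·0.2672 + 40.71·0.1635 + 13.27·0.6487 = 20.16 t (target 20.16 t)
  Li2O: 18.31·0.07460 + 40.71·0.04510 = 3.202 t (target 3.202 t)
  PbO: 6.477·0.9774 = 6.331 t (target 6.331 t)
Glass-mass sanity pass: batch total minus LOI = 99.99 t (oxide target masses add up to 99.99 t; against the stated basis, 100.0 t — rounding explains the deltas).
Batch total: Σ batch = 119.0 t; loss to ignition Σ batch·LOI = 18.99 t; yield = glass ÷ total batch = 84.04%.

Batch per 100.0 t glass melt:
  Material A: 6.477 t
  Component B: 18.31 t
  Material C: 20.05 t
  Source D: 40.71 t
  Feed E: 13.27 t
  Source F: 20.16 t
Total batch = 119.0 t; LOI loss = 18.99 t; yield = 84.04%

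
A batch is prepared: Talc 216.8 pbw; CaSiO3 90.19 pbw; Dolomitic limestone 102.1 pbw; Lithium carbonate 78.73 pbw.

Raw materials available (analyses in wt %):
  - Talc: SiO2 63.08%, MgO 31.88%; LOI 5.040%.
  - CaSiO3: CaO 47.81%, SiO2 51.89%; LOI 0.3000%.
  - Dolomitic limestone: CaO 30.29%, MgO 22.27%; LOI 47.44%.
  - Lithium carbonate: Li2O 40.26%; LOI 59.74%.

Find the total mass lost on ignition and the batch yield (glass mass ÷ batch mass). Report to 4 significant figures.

LOI loss = 106.7 pbw; glass = 381.2 pbw; yield = 78.13%

Each numeric step carries full precision in every operation; mid-chain values are printed, rounded to four significant figures, within the worked lines — every reported figure receives exactly one rounding; derived quantities, including yield, four oxide percentages, totals, ignition loss, glass mass, are computed starting from the weights per 381.2 pbw of glass in full float precision, as quoted within either problem or answer.
LOI of each material in turn:
  Talc: 216.8 × 0.05040 = 10.93 pbw
  CaSiO3: 90.19 × 0.003000 = 0.2706 pbw
  Dolomitic limestone: 102.1 × 0.4744 = 48.44 pbw
  Lithium carbonate: 78.73 × 0.5974 = 47.03 pbw
Total LOI = 106.7 pbw
Glass = batch − LOI = 487.8 − 106.7 = 381.2 pbw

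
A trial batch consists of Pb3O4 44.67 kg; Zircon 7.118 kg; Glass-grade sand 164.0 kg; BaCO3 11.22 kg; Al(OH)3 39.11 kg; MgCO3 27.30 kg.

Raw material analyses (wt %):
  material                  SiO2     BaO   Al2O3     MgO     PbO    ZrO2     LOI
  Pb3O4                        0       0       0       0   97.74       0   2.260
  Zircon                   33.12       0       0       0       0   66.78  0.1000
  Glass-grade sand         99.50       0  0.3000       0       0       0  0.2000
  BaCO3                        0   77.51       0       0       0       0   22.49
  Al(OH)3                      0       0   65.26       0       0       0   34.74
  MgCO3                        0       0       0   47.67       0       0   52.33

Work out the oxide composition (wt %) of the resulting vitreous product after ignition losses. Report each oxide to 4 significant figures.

Glass mass = 261.7 kg (batch 293.4 − LOI 31.74).
Composition: SiO2 63.26%, BaO 3.323%, Al2O3 9.942%, MgO 4.973%, PbO 16.68%, ZrO2 1.817%

In-progress results are displayed (rounded to four significant digits) as written — all internal work carries full float precision in every operation — every reported result is rounded exactly once; all derived quantities are re-derived in full float precision (the six compositions, net glass mass, the yield, LOI, totals) from the weighed amounts for 261.7 kg of glass precisely as stated by either problem or answer.
What the batch supplies per oxide:
  SiO2: 7.118·0.3312 + 164.0·0.9950 = 165.5 kg
  BaO: 11.22·0.7751 = 8.697 kg
  Al2O3: 164.0·0.003000 + 39.11·0.6526 = 26.02 kg
  MgO: 27.30·0.4767 = 13.01 kg
  PbO: 44.67·0.9774 = 43.66 kg
  ZrO2: 7.118·0.6678 = 4.753 kg
LOI: 44.67·0.02260 + 7.118·0.001000 + 164.0·0.002000 + 11.22·0.2249 + 39.11·0.3474 + 27.30·0.5233 = 31.74 kg
batch − LOI leaves glass = 293.4 − 31.74 = 261.7 kg (matching Σ of the oxides)
wt % = 100 × oxide mass / glass mass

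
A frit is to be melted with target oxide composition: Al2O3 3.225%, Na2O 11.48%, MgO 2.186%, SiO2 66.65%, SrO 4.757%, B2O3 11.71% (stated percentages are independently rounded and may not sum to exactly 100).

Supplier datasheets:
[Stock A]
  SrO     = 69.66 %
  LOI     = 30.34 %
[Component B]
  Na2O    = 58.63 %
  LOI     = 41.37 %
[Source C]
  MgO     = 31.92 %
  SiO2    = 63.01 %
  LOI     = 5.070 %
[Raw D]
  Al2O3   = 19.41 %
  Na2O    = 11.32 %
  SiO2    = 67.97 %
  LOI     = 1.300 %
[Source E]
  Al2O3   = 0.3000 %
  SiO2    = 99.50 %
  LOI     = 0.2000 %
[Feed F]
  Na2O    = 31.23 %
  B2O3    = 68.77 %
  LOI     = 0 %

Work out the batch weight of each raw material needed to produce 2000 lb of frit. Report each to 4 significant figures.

Batch per 2000 lb frit:
  Stock A: 136.6 lb
  Component B: 149.1 lb
  Source C: 137.0 lb
  Raw D: 316.3 lb
  Source E: 1037 lb
  Feed F: 340.6 lb
Total batch = 2117 lb; LOI loss = 116.3 lb; yield = 94.51%

The working math maintains exact precision at every stage; mid-chain values are displayed rounded to four significant figures alongside each step — a single rounding yields every reported number. All derived quantities, including ignition loss, the yield, net glass mass, the totals, the six compositions, are re-derived from the weighed amounts at 2000 lb of glass at full float precision, exactly as printed in the problem or answer text.
Target oxide masses per 2000 lb frit:
  Al2O3: 3.225% × 2000 = 64.50 lb
  Na2O: 11.48% × 2000 = 229.6 lb
  MgO: 2.186% × 2000 = 43.72 lb
  SiO2: 66.65% × 2000 = 1333 lb
  SrO: 4.757% × 2000 = 95.14 lb
  B2O3: 11.71% × 2000 = 234.2 lb
Checking each oxide sum applying the batch weights above, per the basis as stated (sums match the target masses modulo rounding of the values):
  Al2O3: 316.3·0.1941 + 1037·0.003000 = 64.50 lb (target 64.50 lb)
  Na2O: 149.1·0.5863 + 316.3·0.1132 + 340.6·0.3123 = 229.6 lb (target 229.6 lb)
  MgO: 137.0·0.3192 = 43.73 lb (target 43.72 lb)
  SiO2: 137.0·0.6301 + 316.3·0.6797 + 1037·0.9950 = 1333 lb (target 1333 lb)
  SrO: 136.6·0.6966 = 95.16 lb (target 95.14 lb)
  B2O3: 340.6·0.6877 = 234.2 lb (target 234.2 lb)
Glass-mass bookkeeping: the batch minus its LOI: 2000 lb (targets for the oxides total 2000 lb; stated basis 2000 lb — a pure rounding effect).
Batch grand total — Σ batch = 2117 lb; LOI loss = Σ batch·LOI = 116.3 lb; yield = glass ÷ total batch = 94.51%.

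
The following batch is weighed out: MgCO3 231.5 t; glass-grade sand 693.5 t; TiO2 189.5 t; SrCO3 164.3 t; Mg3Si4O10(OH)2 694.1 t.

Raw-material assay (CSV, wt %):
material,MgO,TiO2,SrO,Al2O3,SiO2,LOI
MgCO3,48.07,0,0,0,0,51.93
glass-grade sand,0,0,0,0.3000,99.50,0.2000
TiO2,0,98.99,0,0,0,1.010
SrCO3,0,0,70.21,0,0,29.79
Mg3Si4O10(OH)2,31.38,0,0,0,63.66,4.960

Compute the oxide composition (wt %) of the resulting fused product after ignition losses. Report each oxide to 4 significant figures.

Working values are shown rounded to four significant figures on the page. All internal work holds full precision all the way through. Each reported value includes exactly one rounding — derived quantities (the five compositions, totals, net glass mass, LOI, yield) are rebuilt starting from the weights for 1766 t of glass in exact precision as given in problem or answer.
Per-oxide mass from batch:
  MgO: 231.5·0.4807 + 694.1·0.3138 = 329.1 t
  TiO2: 189.5·0.9899 = 187.6 t
  SrO: 164.3·0.7021 = 115.4 t
  Al2O3: 693.5·0.003000 = 2.081 t
  SiO2: 693.5·0.9950 + 694.1·0.6366 = 1132 t
LOI: 231.5·0.5193 + 693.5·0.002000 + 189.5·0.01010 + 164.3·0.2979 + 694.1·0.04960 = 206.9 t
Resulting glass, batch − LOI: 1973 − 206.9 = 1766 t (the oxide masses sum to this)
each wt % is 100 × oxide ÷ glass

Glass mass = 1766 t (batch 1973 − LOI 206.9).
Composition: MgO 18.63%, TiO2 10.62%, SrO 6.532%, Al2O3 0.1178%, SiO2 64.09%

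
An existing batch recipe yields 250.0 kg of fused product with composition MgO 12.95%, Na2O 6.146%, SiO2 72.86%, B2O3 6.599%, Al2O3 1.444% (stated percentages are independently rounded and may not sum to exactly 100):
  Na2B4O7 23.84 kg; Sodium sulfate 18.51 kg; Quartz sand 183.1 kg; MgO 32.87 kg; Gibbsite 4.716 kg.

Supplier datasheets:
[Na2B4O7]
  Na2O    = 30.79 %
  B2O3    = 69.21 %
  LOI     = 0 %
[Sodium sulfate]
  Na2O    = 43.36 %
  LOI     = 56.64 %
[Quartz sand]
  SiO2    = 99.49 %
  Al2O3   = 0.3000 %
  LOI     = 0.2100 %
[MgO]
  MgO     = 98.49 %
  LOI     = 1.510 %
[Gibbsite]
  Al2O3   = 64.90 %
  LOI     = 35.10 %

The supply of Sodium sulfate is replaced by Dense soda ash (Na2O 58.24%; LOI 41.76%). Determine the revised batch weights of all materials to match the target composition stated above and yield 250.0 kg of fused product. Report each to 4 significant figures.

Revised batch per 250.0 kg fused product:
  Na2B4O7: 23.84 kg
  Dense soda ash: 13.78 kg
  Quartz sand: 183.1 kg
  MgO: 32.87 kg
  Gibbsite: 4.716 kg
Total batch = 258.3 kg; LOI loss = 8.291 kg

In-progress results are shown rounded to four significant digits in the printout — every computation maintains exact precision in every operation. Each reported value is rounded once only — the derived quantities, which include the five compositions, ignition loss, glass mass, the totals, yield, are rebuilt in exact precision, as written in the question or the answer, using the weight values for 250.0 kg of glass.
Oxide mass targets, per 250.0 kg fused product:
  MgO: 12.95% × 250.0 = 32.38 kg
  Na2O: 6.146% × 250.0 = 15.36 kg
  SiO2: 72.86% × 250.0 = 182.2 kg
  B2O3: 6.599% × 250.0 = 16.50 kg
  Al2O3: 1.444% × 250.0 = 3.610 kg
A balance pass over the oxides, given the weights on record, against the basis in use (sum by sum, the targets are met inside rounding margins):
  MgO: 32.87·0.9849 = 32.37 kg (target 32.38 kg)
  Na2O: 23.84·0.3079 + 13.78·0.5824 = 15.37 kg (target 15.36 kg)
  SiO2: 183.1·0.9949 = 182.2 kg (target 182.2 kg)
  B2O3: 23.84·0.6921 = 16.50 kg (target 16.50 kg)
  Al2O3: 183.1·0.003000 + 4.716·0.6490 = 3.610 kg (target 3.610 kg)
Mass balance on the glass: batch Σ − ignition loss = 250.0 kg (targets for the oxides total 250.0 kg; with the basis standing at 250.0 kg — any gap is answer rounding).
Whole-batch sum: Σ batch = 258.3 kg; LOI loss = Σ batch·LOI = 8.291 kg; the yield ratio, glass ÷ batch: 96.79%.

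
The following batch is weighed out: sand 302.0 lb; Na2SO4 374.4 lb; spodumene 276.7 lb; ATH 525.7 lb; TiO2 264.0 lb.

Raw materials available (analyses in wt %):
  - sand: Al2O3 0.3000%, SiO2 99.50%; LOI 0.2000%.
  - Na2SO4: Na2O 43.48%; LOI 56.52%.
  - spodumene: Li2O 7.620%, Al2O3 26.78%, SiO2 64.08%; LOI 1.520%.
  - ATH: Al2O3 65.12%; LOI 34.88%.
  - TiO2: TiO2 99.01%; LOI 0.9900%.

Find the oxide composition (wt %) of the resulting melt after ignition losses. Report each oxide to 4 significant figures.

Glass mass = 1340 lb (batch 1743 − LOI 402.4).
Composition: Li2O 1.573%, Al2O3 31.14%, SiO2 35.65%, Na2O 12.14%, TiO2 19.50%

In-progress results appear, rounded to 4 significant digits, when written out; every computation keeps full precision at each step — every reported value includes exactly one rounding. All derived quantities are recomputed from the weighed amounts at 1340 lb of glass at exact precision (the totals, five oxide percentages, glass mass, ignition loss, yield), exactly as shown in the problem or the answer.
What the batch supplies per oxide:
  Li2O: 276.7·0.07620 = 21.08 lb
  Al2O3: 302.0·0.003000 + 276.7·0.2678 + 525.7·0.6512 = 417.3 lb
  SiO2: 302.0·0.9950 + 276.7·0.6408 = 477.8 lb
  Na2O: 374.4·0.4348 = 162.8 lb
  TiO2: 264.0·0.9901 = 261.4 lb
LOI: 302.0·0.002000 + 374.4·0.5652 + 276.7·0.01520 + 525.7·0.3488 + 264.0·0.009900 = 402.4 lb
Glass mass = batch − LOI = 1743 − 402.4 = 1340 lb (= Σ oxide masses)
percent by weight: oxide/glass ×100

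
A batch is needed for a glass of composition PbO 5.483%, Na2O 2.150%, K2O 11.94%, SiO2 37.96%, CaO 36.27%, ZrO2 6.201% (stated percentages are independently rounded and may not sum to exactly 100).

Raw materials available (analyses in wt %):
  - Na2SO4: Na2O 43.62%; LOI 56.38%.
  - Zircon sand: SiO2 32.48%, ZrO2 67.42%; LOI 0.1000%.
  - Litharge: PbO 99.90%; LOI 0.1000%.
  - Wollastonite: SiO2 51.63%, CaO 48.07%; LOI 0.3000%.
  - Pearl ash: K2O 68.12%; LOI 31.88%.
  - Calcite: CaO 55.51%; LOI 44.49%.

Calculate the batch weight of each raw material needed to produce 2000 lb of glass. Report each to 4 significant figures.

The intermediate values appear rounded off to 4 significant figures on the page; the working math keeps exact precision at each step — each reported figure includes exactly one rounding — all derived quantities are re-derived using the weight values on 2000 lb of glass in full float precision (glass mass, totals, ignition loss, the six compositions, yield), as they appear in the question or the answer.
The oxide mass targets at 2000 lb glass:
  PbO: 5.483% × 2000 = 109.7 lb
  Na2O: 2.150% × 2000 = 43.00 lb
  K2O: 11.94% × 2000 = 238.8 lb
  SiO2: 37.96% × 2000 = 759.2 lb
  CaO: 36.27% × 2000 = 725.4 lb
  ZrO2: 6.201% × 2000 = 124.0 lb
Balance tally, oxide-wise, per the reported batch figures, relative to the basis at hand (summed amounts equal target values given rounding of the digits):
  PbO: 109.8·0.9990 = 109.7 lb (target 109.7 lb)
  Na2O: 98.58·0.4362 = 43.00 lb (target 43.00 lb)
  K2O: 350.6·0.6812 = 238.8 lb (target 238.8 lb)
  SiO2: 184.0·0.3248 + 1355·0.5163 = 759.3 lb (target 759.2 lb)
  CaO: 1355·0.4807 + 133.6·0.5551 = 725.5 lb (target 725.4 lb)
  ZrO2: 184.0·0.6742 = 124.1 lb (target 124.0 lb)
Glass-mass bookkeeping: batch Σ − ignition loss = 2000 lb (summing oxide targets gives 2000 lb; the stated basis being 2000 lb — rounding explains the deltas).
Batch total: Σ batch = 2232 lb; LOI removed, Σ of batch·LOI: 231.1 lb; yield, glass over the total, = 89.64%.

Batch per 2000 lb glass:
  Na2SO4: 98.58 lb
  Zircon sand: 184.0 lb
  Litharge: 109.8 lb
  Wollastonite: 1355 lb
  Pearl ash: 350.6 lb
  Calcite: 133.6 lb
Total batch = 2232 lb; LOI loss = 231.1 lb; yield = 89.64%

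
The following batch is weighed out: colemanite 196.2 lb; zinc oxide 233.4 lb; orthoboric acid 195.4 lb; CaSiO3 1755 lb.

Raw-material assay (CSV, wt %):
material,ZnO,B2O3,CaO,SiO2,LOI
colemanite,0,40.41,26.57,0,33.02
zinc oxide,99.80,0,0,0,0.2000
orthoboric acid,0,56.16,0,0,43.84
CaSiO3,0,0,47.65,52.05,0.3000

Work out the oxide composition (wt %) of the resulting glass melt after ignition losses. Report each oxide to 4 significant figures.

Intermediates are displayed rounded to 4 significant figures between the steps — all arithmetic holds full float precision throughout. A single rounding completes each reported result; all derived quantities, which include yield, ignition loss, totals, the four compositions, glass mass, are carried in exact precision, as quoted within the question or the answer, from the batch weights at 2224 lb of glass.
Delivered oxide masses:
  ZnO: 233.4·0.9980 = 232.9 lb
  B2O3: 196.2·0.4041 + 195.4·0.5616 = 189.0 lb
  CaO: 196.2·0.2657 + 1755·0.4765 = 888.4 lb
  SiO2: 1755·0.5205 = 913.5 lb
LOI: 196.2·0.3302 + 233.4·0.002000 + 195.4·0.4384 + 1755·0.003000 = 156.2 lb
The glass mass, total less LOI, = 2380 − 156.2 = 2224 lb (= the summed oxide contributions)
each oxide over glass, ×100, is wt %

Glass mass = 2224 lb (batch 2380 − LOI 156.2).
Composition: ZnO 10.47%, B2O3 8.500%, CaO 39.95%, SiO2 41.08%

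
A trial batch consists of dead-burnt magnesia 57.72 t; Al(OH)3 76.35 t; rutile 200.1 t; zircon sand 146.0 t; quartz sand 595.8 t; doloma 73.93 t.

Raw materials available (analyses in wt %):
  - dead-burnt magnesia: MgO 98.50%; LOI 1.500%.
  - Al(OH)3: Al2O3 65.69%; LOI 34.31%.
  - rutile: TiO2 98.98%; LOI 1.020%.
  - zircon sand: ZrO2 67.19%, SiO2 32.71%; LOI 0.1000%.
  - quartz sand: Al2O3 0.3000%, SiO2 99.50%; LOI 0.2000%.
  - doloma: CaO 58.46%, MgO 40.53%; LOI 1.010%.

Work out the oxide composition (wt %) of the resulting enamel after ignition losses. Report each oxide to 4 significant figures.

All internal work maintains full precision from first step to last — intermediates are displayed (rounded to four significant figures) alongside each step — exactly one rounding lands on each reported figure — the derived quantities (net glass mass, six oxide percentages, totals, yield, ignition loss) are computed from the batch weights on 1119 t of glass at exact precision exactly as printed in the problem or the answer.
Mass of each oxide from the mix:
  TiO2: 200.1·0.9898 = 198.1 t
  ZrO2: 146.0·0.6719 = 98.10 t
  Al2O3: 76.35·0.6569 + 595.8·0.003000 = 51.94 t
  SiO2: 146.0·0.3271 + 595.8·0.9950 = 640.6 t
  CaO: 73.93·0.5846 = 43.22 t
  MgO: 57.72·0.9850 + 73.93·0.4053 = 86.82 t
LOI: 57.72·0.01500 + 76.35·0.3431 + 200.1·0.01020 + 146.0·0.001000 + 595.8·0.002000 + 73.93·0.01010 = 31.19 t
batch − LOI leaves glass = 1150 − 31.19 = 1119 t (matching Σ of the oxides)
percent share: oxide ÷ glass, ×100

Glass mass = 1119 t (batch 1150 − LOI 31.19).
Composition: TiO2 17.70%, ZrO2 8.769%, Al2O3 4.643%, SiO2 57.26%, CaO 3.863%, MgO 7.761%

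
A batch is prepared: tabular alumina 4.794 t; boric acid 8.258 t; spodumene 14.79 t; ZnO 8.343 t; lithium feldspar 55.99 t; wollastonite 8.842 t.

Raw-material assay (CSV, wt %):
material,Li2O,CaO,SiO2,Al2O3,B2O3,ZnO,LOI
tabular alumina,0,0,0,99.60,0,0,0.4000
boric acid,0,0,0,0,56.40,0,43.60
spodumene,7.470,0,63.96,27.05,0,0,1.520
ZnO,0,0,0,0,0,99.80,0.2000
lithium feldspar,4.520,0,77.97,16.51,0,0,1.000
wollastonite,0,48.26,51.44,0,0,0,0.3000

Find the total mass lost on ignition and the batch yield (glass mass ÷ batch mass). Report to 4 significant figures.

The intermediate values appear, rounded to four significant digits, as written — each numeric step keeps full precision at all times — exactly one rounding is applied to every reported value. The derived quantities, which include totals, glass mass, LOI, the yield, six oxide percentages, are recomputed at full float precision, precisely as stated by question or answer, from the weighed amounts on 96.57 t of glass.
Each material's LOI contribution:
  tabular alumina: 4.794 × 0.004000 = 0.01918 t
  boric acid: 8.258 × 0.4360 = 3.600 t
  spodumene: 14.79 × 0.01520 = 0.2248 t
  ZnO: 8.343 × 0.002000 = 0.01669 t
  lithium feldspar: 55.99 × 0.01000 = 0.5599 t
  wollastonite: 8.842 × 0.003000 = 0.02653 t
Total LOI = 4.448 t
Glass = batch − LOI = 101.0 − 4.448 = 96.57 t

LOI loss = 4.448 t; glass = 96.57 t; yield = 95.60%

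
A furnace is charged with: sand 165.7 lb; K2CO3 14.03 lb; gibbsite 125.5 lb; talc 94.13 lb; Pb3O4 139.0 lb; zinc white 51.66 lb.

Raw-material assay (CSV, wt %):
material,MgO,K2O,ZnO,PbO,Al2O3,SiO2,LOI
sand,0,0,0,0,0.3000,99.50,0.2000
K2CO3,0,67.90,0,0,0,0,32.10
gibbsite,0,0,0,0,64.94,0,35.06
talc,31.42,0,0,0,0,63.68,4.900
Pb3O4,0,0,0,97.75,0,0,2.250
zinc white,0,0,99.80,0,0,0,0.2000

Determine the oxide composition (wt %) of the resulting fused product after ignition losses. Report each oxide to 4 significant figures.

Glass mass = 533.3 lb (batch 590.0 − LOI 56.68).
Composition: MgO 5.545%, K2O 1.786%, ZnO 9.667%, PbO 25.48%, Al2O3 15.37%, SiO2 42.15%

All internal work carries exact precision in all steps — intermediates are printed, rounded to 4 significant figures, when written out — every reported number is rounded only once; all derived quantities are re-derived from the batch weights on 533.3 lb of glass at exact precision (ignition loss, the totals, glass mass, yield, the six compositions), as given in the problem or the answer.
Per-oxide mass from batch:
  MgO: 94.13·0.3142 = 29.58 lb
  K2O: 14.03·0.6790 = 9.526 lb
  ZnO: 51.66·0.9980 = 51.56 lb
  PbO: 139.0·0.9775 = 135.9 lb
  Al2O3: 165.7·0.003000 + 125.5·0.6494 = 82.00 lb
  SiO2: 165.7·0.9950 + 94.13·0.6368 = 224.8 lb
LOI: 165.7·0.002000 + 14.03·0.3210 + 125.5·0.3506 + 94.13·0.04900 + 139.0·0.02250 + 51.66·0.002000 = 56.68 lb
Glass = total batch minus LOI = 590.0 − 56.68 = 533.3 lb (the oxide masses sum to this)
each oxide over glass, ×100, is wt %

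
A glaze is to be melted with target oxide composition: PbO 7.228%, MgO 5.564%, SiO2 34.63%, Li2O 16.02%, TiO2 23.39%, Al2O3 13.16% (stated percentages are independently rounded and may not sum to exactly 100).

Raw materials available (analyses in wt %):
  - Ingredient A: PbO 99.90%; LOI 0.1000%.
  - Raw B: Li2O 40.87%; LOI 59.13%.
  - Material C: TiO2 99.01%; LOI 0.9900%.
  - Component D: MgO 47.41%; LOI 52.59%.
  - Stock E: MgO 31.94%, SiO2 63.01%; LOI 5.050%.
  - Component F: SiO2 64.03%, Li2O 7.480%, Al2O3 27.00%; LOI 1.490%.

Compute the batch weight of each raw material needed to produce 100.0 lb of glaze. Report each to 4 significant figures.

Batch per 100.0 lb glaze:
  Ingredient A: 7.235 lb
  Raw B: 30.28 lb
  Material C: 23.62 lb
  Component D: 8.078 lb
  Stock E: 5.430 lb
  Component F: 48.74 lb
Total batch = 123.4 lb; LOI loss = 23.39 lb; yield = 81.04%

Working values are printed rounded off to 4 significant figures when written out; the working math runs at full precision all the way through — every reported number undergoes a single rounding. The derived quantities, which include glass mass, totals, the yield, LOI, the six compositions, are rebuilt in exact precision, as quoted within the question or the answer, from the weighed amounts at 100.0 lb of glass.
Oxide mass targets, per 100.0 lb glaze:
  PbO: 7.228% × 100.0 = 7.228 lb
  MgO: 5.564% × 100.0 = 5.564 lb
  SiO2: 34.63% × 100.0 = 34.63 lb
  Li2O: 16.02% × 100.0 = 16.02 lb
  TiO2: 23.39% × 100.0 = 23.39 lb
  Al2O3: 13.16% × 100.0 = 13.16 lb
Mass-balance tally per oxide applying the batch weights above, for the quoted basis mass (each sum matches its target mass inside rounding margins):
  PbO: 7.235·0.9990 = 7.228 lb (target 7.228 lb)
  MgO: 8.078·0.4741 + 5.430·0.3194 = 5.564 lb (target 5.564 lb)
  SiO2: 5.430·0.6301 + 48.74·0.6403 = 34.63 lb (target 34.63 lb)
  Li2O: 30.28·0.4087 + 48.74·0.07480 = 16.02 lb (target 16.02 lb)
  TiO2: 23.62·0.9901 = 23.39 lb (target 23.39 lb)
  Al2O3: 48.74·0.2700 = 13.16 lb (target 13.16 lb)
The glass-mass cross-check: batch Σ − ignition loss = 99.99 lb (per-oxide target masses sum to 99.99 lb; against the stated basis, 100.0 lb — differing by rounding only).
Whole-batch sum: Σ batch = 123.4 lb; Σ batch·LOI gives LOI loss = 23.39 lb; glass ÷ batch gives a yield of 81.04%.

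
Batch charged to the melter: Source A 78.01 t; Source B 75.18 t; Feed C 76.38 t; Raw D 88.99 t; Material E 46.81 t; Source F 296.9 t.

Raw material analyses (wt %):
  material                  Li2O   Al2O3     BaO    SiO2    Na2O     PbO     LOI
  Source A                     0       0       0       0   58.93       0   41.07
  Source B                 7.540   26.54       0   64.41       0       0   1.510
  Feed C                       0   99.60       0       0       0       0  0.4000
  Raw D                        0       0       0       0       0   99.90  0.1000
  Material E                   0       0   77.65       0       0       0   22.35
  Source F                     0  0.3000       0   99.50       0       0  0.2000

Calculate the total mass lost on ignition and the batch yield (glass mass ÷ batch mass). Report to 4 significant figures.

LOI loss = 44.62 t; glass = 617.6 t; yield = 93.26%

The working math runs at exact precision through the solve; intermediates appear (rounded to four significant figures) as written; a single rounding finalizes every reported number; all derived quantities are recomputed in full precision (glass mass, yield, LOI, the totals, the six compositions) from the batch weights on 617.6 t of glass, as quoted within question or answer.
Loss on ignition, line by line:
  Source A: 78.01 × 0.4107 = 32.04 t
  Source B: 75.18 × 0.01510 = 1.135 t
  Feed C: 76.38 × 0.004000 = 0.3055 t
  Raw D: 88.99 × 0.001000 = 0.08899 t
  Material E: 46.81 × 0.2235 = 10.46 t
  Source F: 296.9 × 0.002000 = 0.5938 t
Total LOI = 44.62 t
Glass = batch − LOI = 662.3 − 44.62 = 617.6 t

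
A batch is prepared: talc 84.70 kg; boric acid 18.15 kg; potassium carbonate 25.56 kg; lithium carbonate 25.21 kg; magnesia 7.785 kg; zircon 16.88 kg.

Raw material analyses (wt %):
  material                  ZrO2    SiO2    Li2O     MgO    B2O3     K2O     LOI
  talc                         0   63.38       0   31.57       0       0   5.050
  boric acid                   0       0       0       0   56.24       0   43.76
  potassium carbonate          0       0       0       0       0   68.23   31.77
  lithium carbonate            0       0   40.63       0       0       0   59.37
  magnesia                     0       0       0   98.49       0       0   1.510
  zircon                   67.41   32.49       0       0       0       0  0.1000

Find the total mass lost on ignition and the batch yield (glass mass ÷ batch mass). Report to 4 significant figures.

All arithmetic runs at full float precision through the solve — in-progress results are shown rounded off to 4 significant digits on the page; each reported figure includes exactly one rounding — derived quantities are rebuilt at exact precision (net glass mass, ignition loss, the yield, the totals, six oxide percentages) from the weighed amounts at 142.8 kg of glass as written in the problem or the answer.
LOI of each material in turn:
  talc: 84.70 × 0.05050 = 4.277 kg
  boric acid: 18.15 × 0.4376 = 7.942 kg
  potassium carbonate: 25.56 × 0.3177 = 8.120 kg
  lithium carbonate: 25.21 × 0.5937 = 14.97 kg
  magnesia: 7.785 × 0.01510 = 0.1176 kg
  zircon: 16.88 × 0.001000 = 0.01688 kg
Total LOI = 35.44 kg
Glass = batch − LOI = 178.3 − 35.44 = 142.8 kg

LOI loss = 35.44 kg; glass = 142.8 kg; yield = 80.12%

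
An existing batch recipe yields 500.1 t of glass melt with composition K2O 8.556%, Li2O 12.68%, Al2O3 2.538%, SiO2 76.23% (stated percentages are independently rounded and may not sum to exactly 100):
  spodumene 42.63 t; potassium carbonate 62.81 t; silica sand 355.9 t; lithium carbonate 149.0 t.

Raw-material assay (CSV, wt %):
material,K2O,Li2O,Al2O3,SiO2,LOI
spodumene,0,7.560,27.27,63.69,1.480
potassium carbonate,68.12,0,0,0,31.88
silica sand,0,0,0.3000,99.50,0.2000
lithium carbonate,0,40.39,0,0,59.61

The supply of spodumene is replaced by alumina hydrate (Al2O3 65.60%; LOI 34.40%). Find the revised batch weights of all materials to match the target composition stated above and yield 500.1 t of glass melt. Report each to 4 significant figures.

Intermediates are displayed (rounded to four significant figures) in the working; all internal work maintains exact precision at every stage. Every reported value undergoes a single rounding — the derived quantities (the totals, the yield, LOI, glass mass, the four compositions) are rebuilt from the weighed amounts at 500.1 t of glass in full precision as written in either problem or answer.
Per-oxide target masses for 500.1 t glass melt:
  K2O: 8.556% × 500.1 = 42.79 t
  Li2O: 12.68% × 500.1 = 63.41 t
  Al2O3: 2.538% × 500.1 = 12.69 t
  SiO2: 76.23% × 500.1 = 381.2 t
Oxide-by-oxide audit applying the batch weights above, against the basis in use (summed amounts equal target values given rounding of the digits):
  K2O: 62.81·0.6812 = 42.79 t (target 42.79 t)
  Li2O: 157.0·0.4039 = 63.41 t (target 63.41 t)
  Al2O3: 17.60·0.6560 + 383.1·0.003000 = 12.69 t (target 12.69 t)
  SiO2: 383.1·0.9950 = 381.2 t (target 381.2 t)
Glass-mass closure: batch total minus LOI = 500.1 t (targets for the oxides total 500.1 t; with the basis standing at 500.1 t — deltas are rounding alone).
Batch total: Σ batch = 620.5 t; LOI loss = Σ batch·LOI = 120.4 t; glass ÷ batch gives a yield of 80.59%.

Revised batch per 500.1 t glass melt:
  alumina hydrate: 17.60 t
  potassium carbonate: 62.81 t
  silica sand: 383.1 t
  lithium carbonate: 157.0 t
Total batch = 620.5 t; LOI loss = 120.4 t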